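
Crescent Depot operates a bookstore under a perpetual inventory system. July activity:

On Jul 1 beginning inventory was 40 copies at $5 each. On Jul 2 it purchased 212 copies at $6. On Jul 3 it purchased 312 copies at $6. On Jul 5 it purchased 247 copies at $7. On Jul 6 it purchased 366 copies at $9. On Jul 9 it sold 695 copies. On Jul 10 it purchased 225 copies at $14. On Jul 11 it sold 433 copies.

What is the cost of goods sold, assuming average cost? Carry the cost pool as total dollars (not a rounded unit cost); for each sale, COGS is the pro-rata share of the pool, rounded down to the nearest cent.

COGS = $8,968.28

After Jul 1: 40 on hand, pool $200.00 (≈ $5.0000 each)
After Jul 2: 252 on hand, pool $1,472.00 (≈ $5.8413 each)
After Jul 3: 564 on hand, pool $3,344.00 (≈ $5.9291 each)
After Jul 5: 811 on hand, pool $5,073.00 (≈ $6.2552 each)
After Jul 6: 1177 on hand, pool $8,367.00 (≈ $7.1088 each)
Jul 9, sell 695: 695/1177 × $8,367.00 → $4,940.58
After Jul 10: 707 on hand, pool $6,576.42 (≈ $9.3019 each)
Jul 11, sell 433: 433/707 × $6,576.42 → $4,027.70
Total COGS = $4,940.58 + $4,027.70 = $8,968.28
Ending inventory (cost pool remaining) = $2,548.72
Check: goods available $11,517.00 = COGS $8,968.28 + ending $2,548.72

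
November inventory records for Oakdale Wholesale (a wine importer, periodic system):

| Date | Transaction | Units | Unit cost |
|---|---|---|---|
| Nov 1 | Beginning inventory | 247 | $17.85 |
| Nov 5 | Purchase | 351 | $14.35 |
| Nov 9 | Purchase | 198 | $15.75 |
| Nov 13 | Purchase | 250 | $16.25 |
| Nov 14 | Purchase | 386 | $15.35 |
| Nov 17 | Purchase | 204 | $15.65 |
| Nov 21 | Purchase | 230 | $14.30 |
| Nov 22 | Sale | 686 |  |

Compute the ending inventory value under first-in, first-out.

Ending inventory = $18,201.70

Nov 22, 686 sold [FIFO — oldest first]: 247 @ $17.85 + 351 @ $14.35 + 88 @ $15.75 = $10,831.80
Ending inventory: 110 @ $15.75 + 250 @ $16.25 + 386 @ $15.35 + 204 @ $15.65 + 230 @ $14.30 = $18,201.70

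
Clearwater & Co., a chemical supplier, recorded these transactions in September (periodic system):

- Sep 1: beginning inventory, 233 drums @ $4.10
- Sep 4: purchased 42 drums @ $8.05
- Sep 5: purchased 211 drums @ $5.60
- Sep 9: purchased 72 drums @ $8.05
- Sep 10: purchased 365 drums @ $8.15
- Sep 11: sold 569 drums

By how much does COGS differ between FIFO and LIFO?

$1,149.30

FIFO COGS: 233 @ $4.10 + 42 @ $8.05 + 211 @ $5.60 + 72 @ $8.05 + 11 @ $8.15 = $3,144.25
LIFO COGS: 365 @ $8.15 + 72 @ $8.05 + 132 @ $5.60 = $4,293.55
Difference = |$3,144.25 − $4,293.55| = $1,149.30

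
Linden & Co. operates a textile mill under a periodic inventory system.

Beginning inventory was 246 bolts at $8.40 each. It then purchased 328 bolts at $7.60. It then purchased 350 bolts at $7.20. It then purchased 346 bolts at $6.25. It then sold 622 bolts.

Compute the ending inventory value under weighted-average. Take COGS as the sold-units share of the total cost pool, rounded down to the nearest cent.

Sale 1, sell 622: 622/1270 × $9,241.70 → $4,526.24
Ending inventory (cost pool remaining) = $4,715.46
Check: goods available $9,241.70 = COGS $4,526.24 + ending $4,715.46

Ending inventory = $4,715.46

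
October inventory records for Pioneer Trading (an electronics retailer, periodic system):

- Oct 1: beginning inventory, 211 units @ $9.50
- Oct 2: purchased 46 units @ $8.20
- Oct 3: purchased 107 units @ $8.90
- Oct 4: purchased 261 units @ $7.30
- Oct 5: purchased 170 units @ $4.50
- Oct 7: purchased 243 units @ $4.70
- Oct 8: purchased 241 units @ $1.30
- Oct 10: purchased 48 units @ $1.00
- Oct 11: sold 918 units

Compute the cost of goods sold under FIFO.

Oct 11, 918 sold [FIFO — oldest first]: 211 @ $9.50 + 46 @ $8.20 + 107 @ $8.90 + 261 @ $7.30 + 170 @ $4.50 + 123 @ $4.70 = $6,582.40
Ending inventory: 120 @ $4.70 + 241 @ $1.30 + 48 @ $1.00 = $925.30
Check: goods available $7,507.70 = COGS $6,582.40 + ending $925.30

COGS = $6,582.40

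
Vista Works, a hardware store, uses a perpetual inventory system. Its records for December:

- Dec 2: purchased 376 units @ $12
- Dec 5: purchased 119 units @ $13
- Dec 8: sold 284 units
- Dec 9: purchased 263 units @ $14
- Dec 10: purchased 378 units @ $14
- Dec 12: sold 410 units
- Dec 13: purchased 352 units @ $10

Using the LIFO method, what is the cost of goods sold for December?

Dec 8, 284 sold [LIFO — newest first]: 119 @ $13 + 165 @ $12 = $3,527
Dec 12, 410 sold [LIFO — newest first]: 378 @ $14 + 32 @ $14 = $5,740
Total COGS = $3,527 + $5,740 = $9,267
Ending inventory: 211 @ $12 + 231 @ $14 + 352 @ $10 = $9,286
Check: goods available $18,553 = COGS $9,267 + ending $9,286

COGS = $9,267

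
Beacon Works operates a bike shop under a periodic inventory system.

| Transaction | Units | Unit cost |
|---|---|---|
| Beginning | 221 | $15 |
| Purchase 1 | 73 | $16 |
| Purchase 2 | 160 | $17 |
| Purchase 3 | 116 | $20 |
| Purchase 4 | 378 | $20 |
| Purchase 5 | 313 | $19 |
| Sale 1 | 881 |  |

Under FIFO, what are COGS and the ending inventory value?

Sale 1 (881) [FIFO — oldest first]: 221 @ $15 + 73 @ $16 + 160 @ $17 + 116 @ $20 + 311 @ $20 = $15,743
Ending inventory: 67 @ $20 + 313 @ $19 = $7,287

COGS = $15,743; ending inventory = $7,287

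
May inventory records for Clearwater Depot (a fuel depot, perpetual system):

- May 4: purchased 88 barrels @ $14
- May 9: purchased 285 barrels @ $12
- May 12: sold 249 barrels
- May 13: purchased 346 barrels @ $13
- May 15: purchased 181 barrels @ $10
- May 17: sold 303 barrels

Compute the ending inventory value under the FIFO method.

May 12, 249 sold [FIFO — oldest first]: 88 @ $14 + 161 @ $12 = $3,164
May 17, 303 sold [FIFO — oldest first]: 124 @ $12 + 179 @ $13 = $3,815
Total COGS = $3,164 + $3,815 = $6,979
Ending inventory: 167 @ $13 + 181 @ $10 = $3,981

Ending inventory = $3,981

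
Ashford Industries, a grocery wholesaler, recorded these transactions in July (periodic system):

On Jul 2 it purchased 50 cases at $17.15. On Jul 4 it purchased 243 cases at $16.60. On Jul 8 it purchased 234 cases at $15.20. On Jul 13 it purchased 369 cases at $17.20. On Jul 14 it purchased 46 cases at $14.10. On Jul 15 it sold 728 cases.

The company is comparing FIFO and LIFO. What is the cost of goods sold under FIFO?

FIFO COGS: 50 @ $17.15 + 243 @ $16.60 + 234 @ $15.20 + 201 @ $17.20 = $11,905.30
LIFO COGS: 46 @ $14.10 + 369 @ $17.20 + 234 @ $15.20 + 79 @ $16.60 = $11,863.60

COGS = $11,905.30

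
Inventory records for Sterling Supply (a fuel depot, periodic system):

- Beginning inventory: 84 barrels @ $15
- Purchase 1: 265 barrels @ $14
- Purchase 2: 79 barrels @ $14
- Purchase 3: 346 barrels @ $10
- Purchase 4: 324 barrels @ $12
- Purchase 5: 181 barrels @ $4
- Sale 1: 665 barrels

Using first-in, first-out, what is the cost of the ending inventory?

Sale 1 (665) [FIFO — oldest first]: 84 @ $15 + 265 @ $14 + 79 @ $14 + 237 @ $10 = $8,446
Ending inventory: 109 @ $10 + 324 @ $12 + 181 @ $4 = $5,702

Ending inventory = $5,702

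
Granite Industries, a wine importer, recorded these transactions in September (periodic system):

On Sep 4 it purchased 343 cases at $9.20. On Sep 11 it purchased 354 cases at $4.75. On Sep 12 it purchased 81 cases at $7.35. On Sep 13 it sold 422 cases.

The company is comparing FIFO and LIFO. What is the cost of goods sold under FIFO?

FIFO COGS: 343 @ $9.20 + 79 @ $4.75 = $3,530.85
LIFO COGS: 81 @ $7.35 + 341 @ $4.75 = $2,215.10

COGS = $3,530.85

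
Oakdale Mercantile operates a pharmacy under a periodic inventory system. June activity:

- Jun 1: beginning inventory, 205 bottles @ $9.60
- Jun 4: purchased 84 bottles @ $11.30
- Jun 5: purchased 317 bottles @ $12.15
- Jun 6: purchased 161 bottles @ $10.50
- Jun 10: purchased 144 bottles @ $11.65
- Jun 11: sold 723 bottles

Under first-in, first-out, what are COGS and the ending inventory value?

Jun 11, 723 sold [FIFO — oldest first]: 205 @ $9.60 + 84 @ $11.30 + 317 @ $12.15 + 117 @ $10.50 = $7,997.25
Ending inventory: 44 @ $10.50 + 144 @ $11.65 = $2,139.60
Check: goods available $10,136.85 = COGS $7,997.25 + ending $2,139.60

COGS = $7,997.25; ending inventory = $2,139.60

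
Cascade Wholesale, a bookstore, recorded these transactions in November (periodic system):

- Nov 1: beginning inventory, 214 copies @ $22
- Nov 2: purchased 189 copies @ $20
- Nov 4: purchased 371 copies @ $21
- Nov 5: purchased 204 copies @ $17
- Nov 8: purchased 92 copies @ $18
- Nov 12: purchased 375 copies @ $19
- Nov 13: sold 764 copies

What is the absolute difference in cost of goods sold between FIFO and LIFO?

FIFO COGS: 214 @ $22 + 189 @ $20 + 361 @ $21 = $16,069
LIFO COGS: 375 @ $19 + 92 @ $18 + 204 @ $17 + 93 @ $21 = $14,202
Difference = |$16,069 − $14,202| = $1,867

$1,867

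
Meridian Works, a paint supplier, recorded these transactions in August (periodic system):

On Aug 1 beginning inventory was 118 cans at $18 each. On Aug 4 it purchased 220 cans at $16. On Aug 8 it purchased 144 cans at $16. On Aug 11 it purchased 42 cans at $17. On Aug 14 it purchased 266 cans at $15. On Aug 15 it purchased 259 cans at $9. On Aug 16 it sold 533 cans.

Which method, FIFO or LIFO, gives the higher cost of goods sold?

FIFO COGS: 118 @ $18 + 220 @ $16 + 144 @ $16 + 42 @ $17 + 9 @ $15 = $8,797
LIFO COGS: 259 @ $9 + 266 @ $15 + 8 @ $17 = $6,457

FIFO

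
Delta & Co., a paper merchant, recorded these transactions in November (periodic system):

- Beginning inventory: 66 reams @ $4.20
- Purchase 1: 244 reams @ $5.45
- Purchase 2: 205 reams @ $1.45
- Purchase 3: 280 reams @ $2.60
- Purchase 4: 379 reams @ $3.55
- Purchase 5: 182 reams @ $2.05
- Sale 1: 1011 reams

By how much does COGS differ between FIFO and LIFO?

FIFO COGS: 66 @ $4.20 + 244 @ $5.45 + 205 @ $1.45 + 280 @ $2.60 + 216 @ $3.55 = $3,399.05
LIFO COGS: 182 @ $2.05 + 379 @ $3.55 + 280 @ $2.60 + 170 @ $1.45 = $2,693.05
Difference = |$3,399.05 − $2,693.05| = $706.00

$706.00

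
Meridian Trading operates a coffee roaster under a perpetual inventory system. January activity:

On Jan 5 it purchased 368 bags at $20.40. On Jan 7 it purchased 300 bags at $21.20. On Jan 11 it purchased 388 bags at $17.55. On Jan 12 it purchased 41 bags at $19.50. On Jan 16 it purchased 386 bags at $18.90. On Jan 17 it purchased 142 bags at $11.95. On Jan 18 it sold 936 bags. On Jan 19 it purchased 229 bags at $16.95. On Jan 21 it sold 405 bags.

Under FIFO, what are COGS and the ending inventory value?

Jan 18, 936 sold [FIFO — oldest first]: 368 @ $20.40 + 300 @ $21.20 + 268 @ $17.55 = $18,570.60
Jan 21, 405 sold [FIFO — oldest first]: 120 @ $17.55 + 41 @ $19.50 + 244 @ $18.90 = $7,517.10
Total COGS = $18,570.60 + $7,517.10 = $26,087.70
Ending inventory: 142 @ $18.90 + 142 @ $11.95 + 229 @ $16.95 = $8,262.25

COGS = $26,087.70; ending inventory = $8,262.25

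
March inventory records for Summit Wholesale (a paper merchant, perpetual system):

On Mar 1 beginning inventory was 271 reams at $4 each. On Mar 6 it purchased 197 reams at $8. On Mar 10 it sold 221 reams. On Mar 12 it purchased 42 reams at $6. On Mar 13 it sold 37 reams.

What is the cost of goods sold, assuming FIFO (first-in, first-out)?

COGS = $1,032

Mar 10, 221 sold [FIFO — oldest first]: 221 @ $4 = $884
Mar 13, 37 sold [FIFO — oldest first]: 37 @ $4 = $148
Total COGS = $884 + $148 = $1,032
Ending inventory: 13 @ $4 + 197 @ $8 + 42 @ $6 = $1,880
Check: goods available $2,912 = COGS $1,032 + ending $1,880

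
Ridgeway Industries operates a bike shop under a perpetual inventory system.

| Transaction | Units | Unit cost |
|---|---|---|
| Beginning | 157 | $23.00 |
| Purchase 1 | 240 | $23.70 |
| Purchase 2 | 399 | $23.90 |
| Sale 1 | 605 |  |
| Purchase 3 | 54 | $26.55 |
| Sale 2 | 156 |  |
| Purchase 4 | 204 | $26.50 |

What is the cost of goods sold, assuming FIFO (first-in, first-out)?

COGS = $17,998.60

Sale 1 (605) [FIFO — oldest first]: 157 @ $23.00 + 240 @ $23.70 + 208 @ $23.90 = $14,270.20
Sale 2 (156) [FIFO — oldest first]: 156 @ $23.90 = $3,728.40
Total COGS = $14,270.20 + $3,728.40 = $17,998.60
Ending inventory: 35 @ $23.90 + 54 @ $26.55 + 204 @ $26.50 = $7,676.20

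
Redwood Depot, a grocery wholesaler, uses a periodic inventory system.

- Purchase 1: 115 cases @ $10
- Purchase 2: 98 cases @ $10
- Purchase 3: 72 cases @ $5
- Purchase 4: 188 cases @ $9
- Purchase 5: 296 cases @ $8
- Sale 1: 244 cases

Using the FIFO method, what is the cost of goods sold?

Sale 1 (244) [FIFO — oldest first]: 115 @ $10 + 98 @ $10 + 31 @ $5 = $2,285
Ending inventory: 41 @ $5 + 188 @ $9 + 296 @ $8 = $4,265

COGS = $2,285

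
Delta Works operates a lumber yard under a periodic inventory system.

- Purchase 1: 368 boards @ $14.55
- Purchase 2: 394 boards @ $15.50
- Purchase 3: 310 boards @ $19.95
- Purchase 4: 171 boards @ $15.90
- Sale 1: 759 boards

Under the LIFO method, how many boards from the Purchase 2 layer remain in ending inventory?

116

Sale 1 (759) [LIFO — newest first]: 171 @ $15.90 + 310 @ $19.95 + 278 @ $15.50 = $13,212.40
Ending inventory: 368 @ $14.55 + 116 @ $15.50 = $7,152.40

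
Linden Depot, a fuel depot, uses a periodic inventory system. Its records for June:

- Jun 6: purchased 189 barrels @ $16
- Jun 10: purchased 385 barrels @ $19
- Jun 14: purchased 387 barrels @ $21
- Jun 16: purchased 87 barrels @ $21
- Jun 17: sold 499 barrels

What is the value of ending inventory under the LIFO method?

Jun 17, 499 sold [LIFO — newest first]: 87 @ $21 + 387 @ $21 + 25 @ $19 = $10,429
Ending inventory: 189 @ $16 + 360 @ $19 = $9,864
Check: goods available $20,293 = COGS $10,429 + ending $9,864

Ending inventory = $9,864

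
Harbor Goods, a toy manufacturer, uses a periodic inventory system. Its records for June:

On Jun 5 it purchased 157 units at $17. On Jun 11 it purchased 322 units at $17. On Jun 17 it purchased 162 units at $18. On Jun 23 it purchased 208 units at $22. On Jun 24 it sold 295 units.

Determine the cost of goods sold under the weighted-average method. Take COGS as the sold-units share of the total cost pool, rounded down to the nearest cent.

COGS = $5,432.65

Jun 24, sell 295: 295/849 × $15,635.00 → $5,432.65
Ending inventory (cost pool remaining) = $10,202.35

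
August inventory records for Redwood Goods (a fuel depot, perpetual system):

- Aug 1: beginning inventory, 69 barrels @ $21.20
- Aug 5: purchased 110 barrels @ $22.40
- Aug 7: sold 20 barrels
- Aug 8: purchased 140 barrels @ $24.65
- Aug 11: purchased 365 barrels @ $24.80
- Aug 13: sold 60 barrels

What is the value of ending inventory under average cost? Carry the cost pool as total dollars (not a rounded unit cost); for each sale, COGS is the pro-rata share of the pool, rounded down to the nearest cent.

After Aug 1: 69 on hand, pool $1,462.80 (≈ $21.2000 each)
After Aug 5: 179 on hand, pool $3,926.80 (≈ $21.9374 each)
Aug 7, sell 20: 20/179 × $3,926.80 → $438.74
After Aug 8: 299 on hand, pool $6,939.06 (≈ $23.2076 each)
After Aug 11: 664 on hand, pool $15,991.06 (≈ $24.0829 each)
Aug 13, sell 60: 60/664 × $15,991.06 → $1,444.97
Total COGS = $438.74 + $1,444.97 = $1,883.71
Ending inventory (cost pool remaining) = $14,546.09

Ending inventory = $14,546.09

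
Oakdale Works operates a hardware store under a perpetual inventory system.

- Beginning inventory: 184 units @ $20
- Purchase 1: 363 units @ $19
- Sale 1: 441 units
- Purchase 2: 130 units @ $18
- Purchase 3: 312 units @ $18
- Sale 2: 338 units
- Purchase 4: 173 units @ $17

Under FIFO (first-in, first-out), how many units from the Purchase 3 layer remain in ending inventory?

Sale 1 (441) [FIFO — oldest first]: 184 @ $20 + 257 @ $19 = $8,563
Sale 2 (338) [FIFO — oldest first]: 106 @ $19 + 130 @ $18 + 102 @ $18 = $6,190
Total COGS = $8,563 + $6,190 = $14,753
Ending inventory: 210 @ $18 + 173 @ $17 = $6,721

210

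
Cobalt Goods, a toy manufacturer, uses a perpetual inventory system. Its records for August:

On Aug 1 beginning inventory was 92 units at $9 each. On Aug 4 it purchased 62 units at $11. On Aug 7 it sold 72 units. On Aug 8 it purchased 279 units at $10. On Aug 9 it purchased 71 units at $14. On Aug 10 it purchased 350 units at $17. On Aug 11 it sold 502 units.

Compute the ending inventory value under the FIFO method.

Ending inventory = $4,760

Aug 7, 72 sold [FIFO — oldest first]: 72 @ $9 = $648
Aug 11, 502 sold [FIFO — oldest first]: 20 @ $9 + 62 @ $11 + 279 @ $10 + 71 @ $14 + 70 @ $17 = $5,836
Total COGS = $648 + $5,836 = $6,484
Ending inventory: 280 @ $17 = $4,760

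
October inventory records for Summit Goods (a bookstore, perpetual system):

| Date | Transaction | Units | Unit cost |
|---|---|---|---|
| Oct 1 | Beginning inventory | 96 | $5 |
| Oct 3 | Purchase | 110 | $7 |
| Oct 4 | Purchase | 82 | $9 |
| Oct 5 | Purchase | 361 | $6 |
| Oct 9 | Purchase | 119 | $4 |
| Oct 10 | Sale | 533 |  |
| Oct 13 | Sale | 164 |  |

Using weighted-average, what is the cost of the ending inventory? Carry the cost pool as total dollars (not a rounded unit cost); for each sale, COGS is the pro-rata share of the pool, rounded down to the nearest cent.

After Oct 1: 96 on hand, pool $480.00 (≈ $5.0000 each)
After Oct 3: 206 on hand, pool $1,250.00 (≈ $6.0680 each)
After Oct 4: 288 on hand, pool $1,988.00 (≈ $6.9028 each)
After Oct 5: 649 on hand, pool $4,154.00 (≈ $6.4006 each)
After Oct 9: 768 on hand, pool $4,630.00 (≈ $6.0286 each)
Oct 10, sell 533: 533/768 × $4,630.00 → $3,213.26
Oct 13, sell 164: 164/235 × $1,416.74 → $988.70
Total COGS = $3,213.26 + $988.70 = $4,201.96
Ending inventory (cost pool remaining) = $428.04
Check: goods available $4,630.00 = COGS $4,201.96 + ending $428.04

Ending inventory = $428.04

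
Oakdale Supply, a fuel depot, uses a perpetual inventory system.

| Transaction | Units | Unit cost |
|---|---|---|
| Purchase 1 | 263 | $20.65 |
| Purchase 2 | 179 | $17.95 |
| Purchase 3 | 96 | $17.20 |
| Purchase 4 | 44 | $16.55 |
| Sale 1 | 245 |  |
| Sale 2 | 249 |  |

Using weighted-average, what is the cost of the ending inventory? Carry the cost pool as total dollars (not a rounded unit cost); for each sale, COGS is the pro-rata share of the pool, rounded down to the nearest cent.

After Purchase 1: 263 on hand, pool $5,430.95 (≈ $20.6500 each)
After Purchase 2: 442 on hand, pool $8,644.00 (≈ $19.5566 each)
After Purchase 3: 538 on hand, pool $10,295.20 (≈ $19.1361 each)
After Purchase 4: 582 on hand, pool $11,023.40 (≈ $18.9405 each)
Sale 1, sell 245: 245/582 × $11,023.40 → $4,640.43
Sale 2, sell 249: 249/337 × $6,382.97 → $4,716.20
Total COGS = $4,640.43 + $4,716.20 = $9,356.63
Ending inventory (cost pool remaining) = $1,666.77

Ending inventory = $1,666.77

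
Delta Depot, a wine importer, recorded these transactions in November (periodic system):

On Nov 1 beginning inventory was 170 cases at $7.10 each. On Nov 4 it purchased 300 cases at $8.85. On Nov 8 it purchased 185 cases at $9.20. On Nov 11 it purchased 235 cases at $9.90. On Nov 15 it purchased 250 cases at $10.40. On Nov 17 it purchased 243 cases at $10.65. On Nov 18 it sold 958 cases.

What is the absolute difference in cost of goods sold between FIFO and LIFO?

$1,017.00

FIFO COGS: 170 @ $7.10 + 300 @ $8.85 + 185 @ $9.20 + 235 @ $9.90 + 68 @ $10.40 = $8,597.70
LIFO COGS: 243 @ $10.65 + 250 @ $10.40 + 235 @ $9.90 + 185 @ $9.20 + 45 @ $8.85 = $9,614.70
Difference = |$8,597.70 − $9,614.70| = $1,017.00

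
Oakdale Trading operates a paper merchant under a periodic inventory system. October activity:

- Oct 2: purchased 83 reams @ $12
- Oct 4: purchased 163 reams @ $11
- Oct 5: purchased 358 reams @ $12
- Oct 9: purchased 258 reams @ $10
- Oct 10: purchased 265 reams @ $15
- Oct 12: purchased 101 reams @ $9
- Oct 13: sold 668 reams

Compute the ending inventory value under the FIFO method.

Ending inventory = $6,824

Oct 13, 668 sold [FIFO — oldest first]: 83 @ $12 + 163 @ $11 + 358 @ $12 + 64 @ $10 = $7,725
Ending inventory: 194 @ $10 + 265 @ $15 + 101 @ $9 = $6,824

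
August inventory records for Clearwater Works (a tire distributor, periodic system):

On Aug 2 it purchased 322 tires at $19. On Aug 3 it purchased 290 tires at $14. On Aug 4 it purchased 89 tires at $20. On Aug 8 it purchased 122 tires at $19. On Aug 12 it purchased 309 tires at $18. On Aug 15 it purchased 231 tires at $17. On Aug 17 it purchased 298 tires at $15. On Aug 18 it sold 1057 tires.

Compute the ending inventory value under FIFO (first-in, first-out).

Aug 18, 1057 sold [FIFO — oldest first]: 322 @ $19 + 290 @ $14 + 89 @ $20 + 122 @ $19 + 234 @ $18 = $18,488
Ending inventory: 75 @ $18 + 231 @ $17 + 298 @ $15 = $9,747

Ending inventory = $9,747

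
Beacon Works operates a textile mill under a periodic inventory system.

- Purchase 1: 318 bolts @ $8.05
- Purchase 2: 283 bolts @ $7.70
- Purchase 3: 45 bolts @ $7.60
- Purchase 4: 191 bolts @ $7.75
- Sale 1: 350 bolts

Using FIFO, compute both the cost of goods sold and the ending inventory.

COGS = $2,806.30; ending inventory = $3,754.95

Sale 1 (350) [FIFO — oldest first]: 318 @ $8.05 + 32 @ $7.70 = $2,806.30
Ending inventory: 251 @ $7.70 + 45 @ $7.60 + 191 @ $7.75 = $3,754.95
Check: goods available $6,561.25 = COGS $2,806.30 + ending $3,754.95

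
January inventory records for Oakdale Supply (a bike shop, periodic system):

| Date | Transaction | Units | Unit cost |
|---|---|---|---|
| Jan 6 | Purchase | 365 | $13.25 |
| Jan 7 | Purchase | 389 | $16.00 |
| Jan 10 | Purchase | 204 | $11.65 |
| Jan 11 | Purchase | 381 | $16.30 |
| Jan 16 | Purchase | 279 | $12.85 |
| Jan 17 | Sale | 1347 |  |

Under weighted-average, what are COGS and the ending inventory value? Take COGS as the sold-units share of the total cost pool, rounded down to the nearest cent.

COGS = $19,341.10; ending inventory = $3,891.20

Jan 17, sell 1347: 1347/1618 × $23,232.30 → $19,341.10
Ending inventory (cost pool remaining) = $3,891.20
Check: goods available $23,232.30 = COGS $19,341.10 + ending $3,891.20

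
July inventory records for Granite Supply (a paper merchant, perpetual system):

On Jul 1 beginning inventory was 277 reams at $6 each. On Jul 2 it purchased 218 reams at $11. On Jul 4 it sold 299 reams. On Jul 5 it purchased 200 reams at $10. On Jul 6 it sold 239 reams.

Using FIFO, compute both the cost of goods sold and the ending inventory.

COGS = $4,490; ending inventory = $1,570

Jul 4, 299 sold [FIFO — oldest first]: 277 @ $6 + 22 @ $11 = $1,904
Jul 6, 239 sold [FIFO — oldest first]: 196 @ $11 + 43 @ $10 = $2,586
Total COGS = $1,904 + $2,586 = $4,490
Ending inventory: 157 @ $10 = $1,570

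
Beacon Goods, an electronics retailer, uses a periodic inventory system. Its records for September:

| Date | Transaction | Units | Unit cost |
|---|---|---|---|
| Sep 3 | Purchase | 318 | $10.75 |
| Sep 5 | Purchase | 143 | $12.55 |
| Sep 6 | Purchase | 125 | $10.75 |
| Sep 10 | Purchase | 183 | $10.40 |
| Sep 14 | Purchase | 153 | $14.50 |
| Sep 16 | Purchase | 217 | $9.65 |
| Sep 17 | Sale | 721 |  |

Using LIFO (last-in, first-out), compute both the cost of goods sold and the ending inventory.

Sep 17, 721 sold [LIFO — newest first]: 217 @ $9.65 + 153 @ $14.50 + 183 @ $10.40 + 125 @ $10.75 + 43 @ $12.55 = $8,099.15
Ending inventory: 318 @ $10.75 + 100 @ $12.55 = $4,673.50
Check: goods available $12,772.65 = COGS $8,099.15 + ending $4,673.50

COGS = $8,099.15; ending inventory = $4,673.50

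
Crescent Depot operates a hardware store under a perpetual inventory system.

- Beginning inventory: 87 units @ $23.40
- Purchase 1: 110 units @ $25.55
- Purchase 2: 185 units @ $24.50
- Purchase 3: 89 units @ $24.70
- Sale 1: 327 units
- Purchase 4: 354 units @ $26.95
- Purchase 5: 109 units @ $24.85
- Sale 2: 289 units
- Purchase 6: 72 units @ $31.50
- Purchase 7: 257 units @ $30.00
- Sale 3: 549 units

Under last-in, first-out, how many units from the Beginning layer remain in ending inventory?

Sale 1 (327) [LIFO — newest first]: 89 @ $24.70 + 185 @ $24.50 + 53 @ $25.55 = $8,084.95
Sale 2 (289) [LIFO — newest first]: 109 @ $24.85 + 180 @ $26.95 = $7,559.65
Sale 3 (549) [LIFO — newest first]: 257 @ $30.00 + 72 @ $31.50 + 174 @ $26.95 + 46 @ $25.55 = $15,842.60
Total COGS = $8,084.95 + $7,559.65 + $15,842.60 = $31,487.20
Ending inventory: 87 @ $23.40 + 11 @ $25.55 = $2,316.85

87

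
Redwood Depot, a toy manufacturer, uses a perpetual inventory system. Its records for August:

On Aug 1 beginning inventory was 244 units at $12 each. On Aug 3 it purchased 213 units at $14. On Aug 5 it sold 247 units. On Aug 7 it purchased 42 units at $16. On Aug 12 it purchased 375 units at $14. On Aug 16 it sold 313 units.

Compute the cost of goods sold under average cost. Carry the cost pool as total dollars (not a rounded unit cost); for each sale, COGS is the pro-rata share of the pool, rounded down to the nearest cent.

After Aug 1: 244 on hand, pool $2,928.00 (≈ $12.0000 each)
After Aug 3: 457 on hand, pool $5,910.00 (≈ $12.9322 each)
Aug 5, sell 247: 247/457 × $5,910.00 → $3,194.24
After Aug 7: 252 on hand, pool $3,387.76 (≈ $13.4435 each)
After Aug 12: 627 on hand, pool $8,637.76 (≈ $13.7763 each)
Aug 16, sell 313: 313/627 × $8,637.76 → $4,311.99
Total COGS = $3,194.24 + $4,311.99 = $7,506.23
Ending inventory (cost pool remaining) = $4,325.77

COGS = $7,506.23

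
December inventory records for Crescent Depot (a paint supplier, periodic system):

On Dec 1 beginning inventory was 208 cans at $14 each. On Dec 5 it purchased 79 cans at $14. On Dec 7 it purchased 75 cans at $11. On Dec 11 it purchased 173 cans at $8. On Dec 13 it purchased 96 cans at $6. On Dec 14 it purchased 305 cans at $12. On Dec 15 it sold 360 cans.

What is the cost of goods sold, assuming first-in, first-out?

Dec 15, 360 sold [FIFO — oldest first]: 208 @ $14 + 79 @ $14 + 73 @ $11 = $4,821
Ending inventory: 2 @ $11 + 173 @ $8 + 96 @ $6 + 305 @ $12 = $5,642
Check: goods available $10,463 = COGS $4,821 + ending $5,642

COGS = $4,821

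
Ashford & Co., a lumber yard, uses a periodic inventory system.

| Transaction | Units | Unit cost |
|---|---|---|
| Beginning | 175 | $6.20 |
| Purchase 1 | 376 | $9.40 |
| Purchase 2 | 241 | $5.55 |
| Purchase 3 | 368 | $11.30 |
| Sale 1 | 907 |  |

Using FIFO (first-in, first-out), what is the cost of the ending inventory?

Ending inventory = $2,858.90

Sale 1 (907) [FIFO — oldest first]: 175 @ $6.20 + 376 @ $9.40 + 241 @ $5.55 + 115 @ $11.30 = $7,256.45
Ending inventory: 253 @ $11.30 = $2,858.90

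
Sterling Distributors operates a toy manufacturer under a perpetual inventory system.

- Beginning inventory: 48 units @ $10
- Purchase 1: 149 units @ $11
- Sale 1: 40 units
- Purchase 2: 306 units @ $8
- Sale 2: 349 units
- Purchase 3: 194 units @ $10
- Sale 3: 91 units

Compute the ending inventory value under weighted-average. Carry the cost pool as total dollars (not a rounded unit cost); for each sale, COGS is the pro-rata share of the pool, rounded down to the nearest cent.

Ending inventory = $2,084.44

After Beginning: 48 on hand, pool $480.00 (≈ $10.0000 each)
After Purchase 1: 197 on hand, pool $2,119.00 (≈ $10.7563 each)
Sale 1, sell 40: 40/197 × $2,119.00 → $430.25
After Purchase 2: 463 on hand, pool $4,136.75 (≈ $8.9347 each)
Sale 2, sell 349: 349/463 × $4,136.75 → $3,118.19
After Purchase 3: 308 on hand, pool $2,958.56 (≈ $9.6057 each)
Sale 3, sell 91: 91/308 × $2,958.56 → $874.12
Total COGS = $430.25 + $3,118.19 + $874.12 = $4,422.56
Ending inventory (cost pool remaining) = $2,084.44
Check: goods available $6,507.00 = COGS $4,422.56 + ending $2,084.44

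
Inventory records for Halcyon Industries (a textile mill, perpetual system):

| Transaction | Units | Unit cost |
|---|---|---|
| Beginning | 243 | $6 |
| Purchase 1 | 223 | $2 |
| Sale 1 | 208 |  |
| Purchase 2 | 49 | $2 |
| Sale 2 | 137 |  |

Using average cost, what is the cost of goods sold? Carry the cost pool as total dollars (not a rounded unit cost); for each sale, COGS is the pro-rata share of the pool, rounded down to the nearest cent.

After Beginning: 243 on hand, pool $1,458.00 (≈ $6.0000 each)
After Purchase 1: 466 on hand, pool $1,904.00 (≈ $4.0858 each)
Sale 1, sell 208: 208/466 × $1,904.00 → $849.85
After Purchase 2: 307 on hand, pool $1,152.15 (≈ $3.7529 each)
Sale 2, sell 137: 137/307 × $1,152.15 → $514.15
Total COGS = $849.85 + $514.15 = $1,364.00
Ending inventory (cost pool remaining) = $638.00

COGS = $1,364.00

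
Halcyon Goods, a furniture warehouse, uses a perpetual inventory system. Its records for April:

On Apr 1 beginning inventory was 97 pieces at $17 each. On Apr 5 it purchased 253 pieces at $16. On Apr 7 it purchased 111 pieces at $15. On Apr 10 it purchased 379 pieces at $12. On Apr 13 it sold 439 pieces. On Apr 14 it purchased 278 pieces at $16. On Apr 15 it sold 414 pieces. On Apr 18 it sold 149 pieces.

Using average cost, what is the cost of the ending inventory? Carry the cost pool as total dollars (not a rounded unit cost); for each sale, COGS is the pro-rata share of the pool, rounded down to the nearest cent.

Ending inventory = $1,731.23

After Apr 1: 97 on hand, pool $1,649.00 (≈ $17.0000 each)
After Apr 5: 350 on hand, pool $5,697.00 (≈ $16.2771 each)
After Apr 7: 461 on hand, pool $7,362.00 (≈ $15.9696 each)
After Apr 10: 840 on hand, pool $11,910.00 (≈ $14.1786 each)
Apr 13, sell 439: 439/840 × $11,910.00 → $6,224.39
After Apr 14: 679 on hand, pool $10,133.61 (≈ $14.9243 each)
Apr 15, sell 414: 414/679 × $10,133.61 → $6,178.66
Apr 18, sell 149: 149/265 × $3,954.95 → $2,223.72
Total COGS = $6,224.39 + $6,178.66 + $2,223.72 = $14,626.77
Ending inventory (cost pool remaining) = $1,731.23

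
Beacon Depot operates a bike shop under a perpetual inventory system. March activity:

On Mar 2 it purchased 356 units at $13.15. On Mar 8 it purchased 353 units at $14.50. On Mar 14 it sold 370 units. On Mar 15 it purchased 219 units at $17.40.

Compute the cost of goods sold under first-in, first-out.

COGS = $4,884.40

Mar 14, 370 sold [FIFO — oldest first]: 356 @ $13.15 + 14 @ $14.50 = $4,884.40
Ending inventory: 339 @ $14.50 + 219 @ $17.40 = $8,726.10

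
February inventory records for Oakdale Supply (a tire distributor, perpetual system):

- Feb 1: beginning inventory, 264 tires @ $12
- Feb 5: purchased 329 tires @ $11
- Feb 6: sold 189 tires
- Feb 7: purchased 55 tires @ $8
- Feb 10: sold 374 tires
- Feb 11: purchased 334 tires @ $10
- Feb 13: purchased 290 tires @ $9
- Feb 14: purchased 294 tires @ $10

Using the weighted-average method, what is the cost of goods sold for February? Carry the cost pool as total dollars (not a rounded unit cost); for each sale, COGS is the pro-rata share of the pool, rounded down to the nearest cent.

After Feb 1: 264 on hand, pool $3,168.00 (≈ $12.0000 each)
After Feb 5: 593 on hand, pool $6,787.00 (≈ $11.4452 each)
Feb 6, sell 189: 189/593 × $6,787.00 → $2,163.14
After Feb 7: 459 on hand, pool $5,063.86 (≈ $11.0324 each)
Feb 10, sell 374: 374/459 × $5,063.86 → $4,126.10
After Feb 11: 419 on hand, pool $4,277.76 (≈ $10.2095 each)
After Feb 13: 709 on hand, pool $6,887.76 (≈ $9.7148 each)
After Feb 14: 1003 on hand, pool $9,827.76 (≈ $9.7984 each)
Total COGS = $2,163.14 + $4,126.10 = $6,289.24
Ending inventory (cost pool remaining) = $9,827.76

COGS = $6,289.24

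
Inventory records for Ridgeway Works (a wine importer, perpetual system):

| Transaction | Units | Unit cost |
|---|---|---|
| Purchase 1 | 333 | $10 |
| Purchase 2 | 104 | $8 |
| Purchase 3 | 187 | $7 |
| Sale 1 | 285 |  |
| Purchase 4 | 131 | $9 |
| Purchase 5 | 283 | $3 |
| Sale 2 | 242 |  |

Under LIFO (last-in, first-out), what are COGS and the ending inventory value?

Sale 1 (285) [LIFO — newest first]: 187 @ $7 + 98 @ $8 = $2,093
Sale 2 (242) [LIFO — newest first]: 242 @ $3 = $726
Total COGS = $2,093 + $726 = $2,819
Ending inventory: 333 @ $10 + 6 @ $8 + 131 @ $9 + 41 @ $3 = $4,680
Check: goods available $7,499 = COGS $2,819 + ending $4,680

COGS = $2,819; ending inventory = $4,680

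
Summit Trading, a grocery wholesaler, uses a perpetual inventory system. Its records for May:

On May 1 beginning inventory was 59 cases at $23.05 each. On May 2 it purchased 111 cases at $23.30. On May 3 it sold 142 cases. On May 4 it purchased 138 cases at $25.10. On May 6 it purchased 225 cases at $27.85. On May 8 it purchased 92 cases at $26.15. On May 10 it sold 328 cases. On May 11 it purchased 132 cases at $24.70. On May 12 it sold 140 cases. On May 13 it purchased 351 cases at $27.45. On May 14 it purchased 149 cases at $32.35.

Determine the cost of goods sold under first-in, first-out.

May 3, 142 sold [FIFO — oldest first]: 59 @ $23.05 + 83 @ $23.30 = $3,293.85
May 10, 328 sold [FIFO — oldest first]: 28 @ $23.30 + 138 @ $25.10 + 162 @ $27.85 = $8,627.90
May 12, 140 sold [FIFO — oldest first]: 63 @ $27.85 + 77 @ $26.15 = $3,768.10
Total COGS = $3,293.85 + $8,627.90 + $3,768.10 = $15,689.85
Ending inventory: 15 @ $26.15 + 132 @ $24.70 + 351 @ $27.45 + 149 @ $32.35 = $18,107.75

COGS = $15,689.85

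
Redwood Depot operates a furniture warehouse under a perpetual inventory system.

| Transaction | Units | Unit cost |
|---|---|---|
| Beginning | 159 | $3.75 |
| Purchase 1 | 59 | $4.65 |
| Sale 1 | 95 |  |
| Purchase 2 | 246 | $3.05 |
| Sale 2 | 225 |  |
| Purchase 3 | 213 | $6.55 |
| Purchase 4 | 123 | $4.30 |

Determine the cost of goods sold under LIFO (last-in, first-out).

COGS = $1,095.60

Sale 1 (95) [LIFO — newest first]: 59 @ $4.65 + 36 @ $3.75 = $409.35
Sale 2 (225) [LIFO — newest first]: 225 @ $3.05 = $686.25
Total COGS = $409.35 + $686.25 = $1,095.60
Ending inventory: 123 @ $3.75 + 21 @ $3.05 + 213 @ $6.55 + 123 @ $4.30 = $2,449.35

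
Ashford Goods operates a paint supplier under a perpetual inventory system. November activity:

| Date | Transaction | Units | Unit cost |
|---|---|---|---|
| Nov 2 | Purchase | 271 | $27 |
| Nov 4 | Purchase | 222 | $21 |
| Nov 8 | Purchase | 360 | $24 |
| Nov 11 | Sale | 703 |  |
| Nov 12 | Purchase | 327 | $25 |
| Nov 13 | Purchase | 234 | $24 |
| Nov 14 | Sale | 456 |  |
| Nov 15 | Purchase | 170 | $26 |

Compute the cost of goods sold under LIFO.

Nov 11, 703 sold [LIFO — newest first]: 360 @ $24 + 222 @ $21 + 121 @ $27 = $16,569
Nov 14, 456 sold [LIFO — newest first]: 234 @ $24 + 222 @ $25 = $11,166
Total COGS = $16,569 + $11,166 = $27,735
Ending inventory: 150 @ $27 + 105 @ $25 + 170 @ $26 = $11,095

COGS = $27,735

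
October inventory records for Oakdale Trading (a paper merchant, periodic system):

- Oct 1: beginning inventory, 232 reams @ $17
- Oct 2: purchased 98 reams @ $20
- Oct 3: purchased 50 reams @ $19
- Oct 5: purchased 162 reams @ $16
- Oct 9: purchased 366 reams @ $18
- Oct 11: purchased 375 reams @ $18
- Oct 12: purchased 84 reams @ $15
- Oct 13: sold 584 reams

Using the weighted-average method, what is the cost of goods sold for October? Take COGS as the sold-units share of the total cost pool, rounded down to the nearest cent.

Oct 13, sell 584: 584/1367 × $24,044.00 → $10,271.90
Ending inventory (cost pool remaining) = $13,772.10

COGS = $10,271.90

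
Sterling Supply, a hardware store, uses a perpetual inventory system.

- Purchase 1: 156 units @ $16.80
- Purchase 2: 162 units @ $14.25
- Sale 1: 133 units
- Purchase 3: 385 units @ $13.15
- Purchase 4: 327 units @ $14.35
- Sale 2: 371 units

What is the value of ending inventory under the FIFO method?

Sale 1 (133) [FIFO — oldest first]: 133 @ $16.80 = $2,234.40
Sale 2 (371) [FIFO — oldest first]: 23 @ $16.80 + 162 @ $14.25 + 186 @ $13.15 = $5,140.80
Total COGS = $2,234.40 + $5,140.80 = $7,375.20
Ending inventory: 199 @ $13.15 + 327 @ $14.35 = $7,309.30

Ending inventory = $7,309.30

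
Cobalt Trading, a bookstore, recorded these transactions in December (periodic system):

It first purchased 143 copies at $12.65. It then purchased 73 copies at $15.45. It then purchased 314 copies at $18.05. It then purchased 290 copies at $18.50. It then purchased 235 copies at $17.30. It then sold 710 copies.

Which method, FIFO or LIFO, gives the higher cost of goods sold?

FIFO COGS: 143 @ $12.65 + 73 @ $15.45 + 314 @ $18.05 + 180 @ $18.50 = $11,934.50
LIFO COGS: 235 @ $17.30 + 290 @ $18.50 + 185 @ $18.05 = $12,769.75

LIFO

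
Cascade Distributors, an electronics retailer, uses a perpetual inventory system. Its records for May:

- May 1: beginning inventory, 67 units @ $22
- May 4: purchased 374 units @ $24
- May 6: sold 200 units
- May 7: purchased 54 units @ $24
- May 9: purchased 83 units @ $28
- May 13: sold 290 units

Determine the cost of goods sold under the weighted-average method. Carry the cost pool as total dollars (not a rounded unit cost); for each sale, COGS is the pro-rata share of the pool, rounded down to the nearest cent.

COGS = $11,897.75

After May 1: 67 on hand, pool $1,474.00 (≈ $22.0000 each)
After May 4: 441 on hand, pool $10,450.00 (≈ $23.6961 each)
May 6, sell 200: 200/441 × $10,450.00 → $4,739.22
After May 7: 295 on hand, pool $7,006.78 (≈ $23.7518 each)
After May 9: 378 on hand, pool $9,330.78 (≈ $24.6846 each)
May 13, sell 290: 290/378 × $9,330.78 → $7,158.53
Total COGS = $4,739.22 + $7,158.53 = $11,897.75
Ending inventory (cost pool remaining) = $2,172.25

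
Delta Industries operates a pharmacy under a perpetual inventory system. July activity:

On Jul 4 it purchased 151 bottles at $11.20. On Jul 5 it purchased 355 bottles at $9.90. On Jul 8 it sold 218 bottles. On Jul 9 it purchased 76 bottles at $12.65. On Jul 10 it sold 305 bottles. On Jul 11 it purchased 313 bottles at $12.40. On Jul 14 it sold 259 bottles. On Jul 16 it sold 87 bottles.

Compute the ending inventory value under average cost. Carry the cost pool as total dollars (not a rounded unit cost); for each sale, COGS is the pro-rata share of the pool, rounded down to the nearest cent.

After Jul 4: 151 on hand, pool $1,691.20 (≈ $11.2000 each)
After Jul 5: 506 on hand, pool $5,205.70 (≈ $10.2879 each)
Jul 8, sell 218: 218/506 × $5,205.70 → $2,242.77
After Jul 9: 364 on hand, pool $3,924.33 (≈ $10.7811 each)
Jul 10, sell 305: 305/364 × $3,924.33 → $3,288.24
After Jul 11: 372 on hand, pool $4,517.29 (≈ $12.1433 each)
Jul 14, sell 259: 259/372 × $4,517.29 → $3,145.10
Jul 16, sell 87: 87/113 × $1,372.19 → $1,056.46
Total COGS = $2,242.77 + $3,288.24 + $3,145.10 + $1,056.46 = $9,732.57
Ending inventory (cost pool remaining) = $315.73

Ending inventory = $315.73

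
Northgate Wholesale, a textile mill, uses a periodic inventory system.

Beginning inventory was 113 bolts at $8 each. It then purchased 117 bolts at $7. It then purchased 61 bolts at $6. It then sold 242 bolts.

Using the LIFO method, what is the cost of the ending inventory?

Ending inventory = $392

Sale 1 (242) [LIFO — newest first]: 61 @ $6 + 117 @ $7 + 64 @ $8 = $1,697
Ending inventory: 49 @ $8 = $392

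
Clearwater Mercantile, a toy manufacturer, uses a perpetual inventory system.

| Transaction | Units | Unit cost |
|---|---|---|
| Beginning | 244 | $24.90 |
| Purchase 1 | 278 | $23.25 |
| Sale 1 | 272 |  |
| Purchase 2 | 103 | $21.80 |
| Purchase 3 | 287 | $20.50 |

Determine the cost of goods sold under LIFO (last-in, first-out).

Sale 1 (272) [LIFO — newest first]: 272 @ $23.25 = $6,324.00
Ending inventory: 244 @ $24.90 + 6 @ $23.25 + 103 @ $21.80 + 287 @ $20.50 = $14,344.00

COGS = $6,324.00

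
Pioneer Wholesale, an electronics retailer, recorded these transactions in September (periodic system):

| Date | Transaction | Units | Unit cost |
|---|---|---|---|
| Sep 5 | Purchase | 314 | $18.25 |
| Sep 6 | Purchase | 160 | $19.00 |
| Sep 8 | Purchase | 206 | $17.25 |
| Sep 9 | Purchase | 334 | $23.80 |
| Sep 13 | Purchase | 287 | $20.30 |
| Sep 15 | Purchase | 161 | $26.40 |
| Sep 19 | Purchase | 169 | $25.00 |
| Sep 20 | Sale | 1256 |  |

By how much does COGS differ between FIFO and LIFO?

$2,499.40

FIFO COGS: 314 @ $18.25 + 160 @ $19.00 + 206 @ $17.25 + 334 @ $23.80 + 242 @ $20.30 = $25,185.80
LIFO COGS: 169 @ $25.00 + 161 @ $26.40 + 287 @ $20.30 + 334 @ $23.80 + 206 @ $17.25 + 99 @ $19.00 = $27,685.20
Difference = |$25,185.80 − $27,685.20| = $2,499.40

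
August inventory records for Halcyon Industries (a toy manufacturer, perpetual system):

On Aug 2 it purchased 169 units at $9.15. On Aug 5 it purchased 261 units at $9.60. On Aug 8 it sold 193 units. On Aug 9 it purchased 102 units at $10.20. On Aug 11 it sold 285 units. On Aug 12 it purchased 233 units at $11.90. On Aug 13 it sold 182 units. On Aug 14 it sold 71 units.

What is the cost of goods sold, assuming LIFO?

Aug 8, 193 sold [LIFO — newest first]: 193 @ $9.60 = $1,852.80
Aug 11, 285 sold [LIFO — newest first]: 102 @ $10.20 + 68 @ $9.60 + 115 @ $9.15 = $2,745.45
Aug 13, 182 sold [LIFO — newest first]: 182 @ $11.90 = $2,165.80
Aug 14, 71 sold [LIFO — newest first]: 51 @ $11.90 + 20 @ $9.15 = $789.90
Total COGS = $1,852.80 + $2,745.45 + $2,165.80 + $789.90 = $7,553.95
Ending inventory: 34 @ $9.15 = $311.10

COGS = $7,553.95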